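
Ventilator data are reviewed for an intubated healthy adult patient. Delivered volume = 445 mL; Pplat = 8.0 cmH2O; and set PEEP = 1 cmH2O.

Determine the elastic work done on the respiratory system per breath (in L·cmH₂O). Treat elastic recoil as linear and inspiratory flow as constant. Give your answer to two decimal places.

Elastic work ≈ ½ × (Pplat − PEEP) × Vt = 0.5 × (8.0 − 1) × 0.445 L = 0.5 × 7.0 × 0.445 = 1.558 L·cmH2O.

1.56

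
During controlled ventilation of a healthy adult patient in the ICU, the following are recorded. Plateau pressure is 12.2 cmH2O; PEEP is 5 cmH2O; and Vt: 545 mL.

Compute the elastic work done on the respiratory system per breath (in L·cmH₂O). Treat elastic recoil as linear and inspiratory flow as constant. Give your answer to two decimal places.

1.96

Elastic work ≈ ½ × (Pplat − PEEP) × Vt = 0.5 × (12.2 − 5) × 0.545 L = 0.5 × 7.2 × 0.545 = 1.962 L·cmH2O.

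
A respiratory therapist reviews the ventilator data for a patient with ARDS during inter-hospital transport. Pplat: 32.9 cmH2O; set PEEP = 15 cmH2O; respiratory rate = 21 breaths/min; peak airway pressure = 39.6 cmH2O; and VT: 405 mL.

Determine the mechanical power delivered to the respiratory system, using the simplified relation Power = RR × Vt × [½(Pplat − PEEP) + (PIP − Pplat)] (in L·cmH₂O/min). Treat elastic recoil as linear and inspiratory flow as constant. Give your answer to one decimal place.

Per-breath work = Vt × [½(Pplat−PEEP) + (PIP−Pplat)] = 0.405 × [0.5×17.9 + 6.7] = 0.405 × 15.65 = 6.338 L·cmH2O.
Power = 21 × 6.338 = 133.1 L·cmH2O/min.

133.1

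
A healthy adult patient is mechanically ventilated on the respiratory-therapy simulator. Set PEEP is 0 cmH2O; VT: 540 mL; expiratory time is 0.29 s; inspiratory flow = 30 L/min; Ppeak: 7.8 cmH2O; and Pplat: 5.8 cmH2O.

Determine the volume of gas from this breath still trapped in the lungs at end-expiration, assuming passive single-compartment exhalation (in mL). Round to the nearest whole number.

Flow: 30 L/min ÷ 60 = 0.5 L/s.
R = (PIP − Pplat)/V̇ = (7.8 − 5.8) / 0.5 = 2.0/0.5 = 4.0 cmH2O·s/L.
C = Vt/(Pplat − PEEP) = 540.0 / (5.8 − 0) = 540.0/5.8 = 93.103 mL/cmH2O.
τ = R × C = 4.0 × 0.0931 L/cmH2O = 0.3724 s.
Fraction remaining = e^(−Te/τ) = e^(−0.29/0.3724) = 0.459.
Trapped volume = 540.0 × 0.459 = 247.86 mL.

248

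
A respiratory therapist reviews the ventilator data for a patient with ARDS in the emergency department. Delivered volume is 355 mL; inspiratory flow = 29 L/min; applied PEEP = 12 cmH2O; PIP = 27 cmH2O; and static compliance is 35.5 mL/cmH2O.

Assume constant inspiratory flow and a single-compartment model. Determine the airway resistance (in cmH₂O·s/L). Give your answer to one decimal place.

Flow: 29 L/min ÷ 60 = 0.4833 L/s.
Equation of motion (constant flow): PIP = Vt/C + R·V̇ + PEEP.
R·V̇ = PIP − Vt/C − PEEP = 27 − 355/35.5 − 12 = 27 − 10.0 − 12 = 5.0 cmH2O.
R = 5.0 / 0.4833 = 10.346 cmH2O·s/L.

10.3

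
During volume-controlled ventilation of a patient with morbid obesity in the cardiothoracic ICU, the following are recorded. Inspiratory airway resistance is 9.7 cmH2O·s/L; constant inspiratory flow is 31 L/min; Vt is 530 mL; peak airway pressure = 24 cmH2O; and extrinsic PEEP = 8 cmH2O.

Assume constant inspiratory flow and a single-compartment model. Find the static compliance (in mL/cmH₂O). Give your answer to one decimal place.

Flow: 31 L/min ÷ 60 = 0.5167 L/s.
Equation of motion (constant flow): PIP = Vt/C + R·V̇ + PEEP.
Vt/C = PIP − R·V̇ − PEEP = 24 − 9.7×0.5167 − 8 = 24 − 5.012 − 8 = 10.988 cmH2O.
C = Vt / 10.988 = 530 / 10.988 = 48.234 mL/cmH2O.

48.2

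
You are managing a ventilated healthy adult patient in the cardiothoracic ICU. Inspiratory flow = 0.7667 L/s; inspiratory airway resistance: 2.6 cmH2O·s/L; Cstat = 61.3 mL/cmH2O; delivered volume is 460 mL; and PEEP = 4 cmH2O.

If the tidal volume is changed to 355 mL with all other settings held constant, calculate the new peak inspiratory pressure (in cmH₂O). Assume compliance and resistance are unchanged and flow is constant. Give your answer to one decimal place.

PIP = Vt/C + R·V̇ + PEEP (constant-flow equation of motion).
Only the elastic term changes: ΔPIP = ΔVt / C = (355 − 460) / 61.3 = -1.713 cmH2O.
Original PIP = 460/61.3 + 2.6×0.7667 + 4 = 13.497 cmH2O; new PIP = 13.497 + (-1.713) = 11.784 cmH2O.

11.8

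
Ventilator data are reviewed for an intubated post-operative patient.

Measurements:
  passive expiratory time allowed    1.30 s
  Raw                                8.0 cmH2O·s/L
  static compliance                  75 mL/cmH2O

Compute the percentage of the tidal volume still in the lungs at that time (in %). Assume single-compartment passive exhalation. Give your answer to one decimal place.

τ = R × C = 8.0 × 75 mL/cmH2O = 8.0 × 0.075 L/cmH2O = 0.6 s.
Passive exhalation: V(t)/V₀ = e^(−t/τ) = e^(−1.30/0.6) = 0.1146.
Fraction remaining = 0.1146 → 11.46%.

11.5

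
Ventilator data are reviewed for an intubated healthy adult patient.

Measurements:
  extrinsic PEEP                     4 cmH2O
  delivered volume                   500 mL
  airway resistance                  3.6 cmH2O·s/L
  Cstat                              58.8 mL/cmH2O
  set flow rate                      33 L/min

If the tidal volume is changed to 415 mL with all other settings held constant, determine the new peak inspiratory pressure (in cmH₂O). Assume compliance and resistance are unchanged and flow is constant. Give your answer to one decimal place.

Flow: 33 L/min ÷ 60 = 0.55 L/s.
PIP = Vt/C + R·V̇ + PEEP (constant-flow equation of motion).
Only the elastic term changes: ΔPIP = ΔVt / C = (415 − 500) / 58.8 = -1.446 cmH2O.
Original PIP = 500/58.8 + 3.6×0.55 + 4 = 14.483 cmH2O; new PIP = 14.483 + (-1.446) = 13.037 cmH2O.

13.0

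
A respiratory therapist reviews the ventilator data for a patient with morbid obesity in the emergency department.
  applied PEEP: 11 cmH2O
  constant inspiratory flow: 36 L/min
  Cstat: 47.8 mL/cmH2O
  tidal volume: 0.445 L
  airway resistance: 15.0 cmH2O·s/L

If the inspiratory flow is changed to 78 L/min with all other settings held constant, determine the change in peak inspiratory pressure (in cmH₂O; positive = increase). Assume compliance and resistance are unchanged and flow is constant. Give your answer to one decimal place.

10.5

Flow: 36 L/min ÷ 60 = 0.6 L/s.
New flow: 78 L/min ÷ 60 = 1.3 L/s.
PIP = Vt/C + R·V̇ + PEEP (constant-flow equation of motion).
Only the resistive term changes: ΔPIP = R × ΔV̇ = 15.0 × (1.3 − 0.6) = 15.0 × 0.7 = 10.5 cmH2O.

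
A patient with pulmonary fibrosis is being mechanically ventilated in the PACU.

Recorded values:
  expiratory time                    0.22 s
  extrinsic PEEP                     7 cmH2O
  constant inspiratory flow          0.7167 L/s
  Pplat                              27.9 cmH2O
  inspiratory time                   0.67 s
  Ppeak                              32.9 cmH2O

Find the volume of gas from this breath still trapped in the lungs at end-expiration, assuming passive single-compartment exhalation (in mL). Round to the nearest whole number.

Vt = flow × Ti = 0.7167 L/s × 0.67 s × 1000 mL/L = 480.19 mL.
R = (PIP − Pplat)/V̇ = (32.9 − 27.9) / 0.7167 = 5.0/0.7167 = 6.976 cmH2O·s/L.
C = Vt/(Pplat − PEEP) = 480.19 / (27.9 − 7) = 480.19/20.9 = 22.976 mL/cmH2O.
τ = R × C = 6.976 × 0.02298 L/cmH2O = 0.1603 s.
Fraction remaining = e^(−Te/τ) = e^(−0.22/0.1603) = 0.2535.
Trapped volume = 480.19 × 0.2535 = 121.73 mL.

122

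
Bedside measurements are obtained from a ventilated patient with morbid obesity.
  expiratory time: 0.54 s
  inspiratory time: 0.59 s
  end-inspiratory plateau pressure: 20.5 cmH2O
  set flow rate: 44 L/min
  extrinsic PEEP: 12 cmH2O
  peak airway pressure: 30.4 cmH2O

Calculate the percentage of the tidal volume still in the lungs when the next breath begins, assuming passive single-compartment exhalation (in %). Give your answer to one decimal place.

45.6

Flow: 44 L/min ÷ 60 = 0.7333 L/s.
Vt = flow × Ti = 0.7333 L/s × 0.59 s × 1000 mL/L = 432.65 mL.
R = (PIP − Pplat)/V̇ = (30.4 − 20.5) / 0.7333 = 9.9/0.7333 = 13.501 cmH2O·s/L.
C = Vt/(Pplat − PEEP) = 432.65 / (20.5 − 12) = 432.65/8.5 = 50.9 mL/cmH2O.
τ = R × C = 13.501 × 0.0509 L/cmH2O = 0.6872 s.
Fraction remaining at end-expiration = e^(−Te/τ) = e^(−0.54/0.6872) = 0.4558 → 45.58%.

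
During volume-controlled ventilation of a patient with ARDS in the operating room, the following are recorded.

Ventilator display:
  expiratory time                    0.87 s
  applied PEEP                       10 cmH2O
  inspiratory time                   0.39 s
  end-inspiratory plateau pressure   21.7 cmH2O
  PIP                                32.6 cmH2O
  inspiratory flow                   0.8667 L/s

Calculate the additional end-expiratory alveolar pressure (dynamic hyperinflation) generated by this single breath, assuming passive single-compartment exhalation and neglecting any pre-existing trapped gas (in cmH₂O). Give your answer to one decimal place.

Vt = flow × Ti = 0.8667 L/s × 0.39 s × 1000 mL/L = 338.01 mL.
R = (PIP − Pplat)/V̇ = (32.6 − 21.7) / 0.8667 = 10.9/0.8667 = 12.576 cmH2O·s/L.
C = Vt/(Pplat − PEEP) = 338.01 / (21.7 − 10) = 338.01/11.7 = 28.89 mL/cmH2O.
τ = R × C = 12.576 × 0.02889 L/cmH2O = 0.3633 s.
Fraction remaining = e^(−Te/τ) = e^(−0.87/0.3633) = 0.0912; trapped volume = 338.01 × 0.0912 = 30.827 mL.
Additional alveolar pressure from trapping ≈ V_trapped / C = 30.827 / 28.89 = 1.067 cmH2O.

1.1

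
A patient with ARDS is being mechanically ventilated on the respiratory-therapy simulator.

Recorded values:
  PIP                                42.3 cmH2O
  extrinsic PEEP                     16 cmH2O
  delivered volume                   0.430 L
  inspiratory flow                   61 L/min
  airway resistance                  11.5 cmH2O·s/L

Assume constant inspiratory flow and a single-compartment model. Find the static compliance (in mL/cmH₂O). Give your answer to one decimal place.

Flow: 61 L/min ÷ 60 = 1.0167 L/s.
Equation of motion (constant flow): PIP = Vt/C + R·V̇ + PEEP.
Vt/C = PIP − R·V̇ − PEEP = 42.3 − 11.5×1.0167 − 16 = 42.3 − 11.692 − 16 = 14.608 cmH2O.
C = Vt / 14.608 = 430 / 14.608 = 29.436 mL/cmH2O.

29.4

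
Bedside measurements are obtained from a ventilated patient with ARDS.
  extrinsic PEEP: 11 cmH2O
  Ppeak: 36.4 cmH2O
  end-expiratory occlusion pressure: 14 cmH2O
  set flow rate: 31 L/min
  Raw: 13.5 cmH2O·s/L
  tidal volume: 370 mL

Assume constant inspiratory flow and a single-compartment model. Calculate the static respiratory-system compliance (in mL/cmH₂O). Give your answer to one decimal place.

Flow: 31 L/min ÷ 60 = 0.5167 L/s.
Total PEEP = 14 cmH2O (set 11 + intrinsic 3); this is the baseline alveolar pressure.
Equation of motion (constant flow): PIP = Vt/C + R·V̇ + PEEP.
Vt/C = PIP − R·V̇ − PEEP = 36.4 − 13.5×0.5167 − 14 = 36.4 − 6.975 − 14 = 15.425 cmH2O.
C = Vt / 15.425 = 370 / 15.425 = 23.987 mL/cmH2O.

24.0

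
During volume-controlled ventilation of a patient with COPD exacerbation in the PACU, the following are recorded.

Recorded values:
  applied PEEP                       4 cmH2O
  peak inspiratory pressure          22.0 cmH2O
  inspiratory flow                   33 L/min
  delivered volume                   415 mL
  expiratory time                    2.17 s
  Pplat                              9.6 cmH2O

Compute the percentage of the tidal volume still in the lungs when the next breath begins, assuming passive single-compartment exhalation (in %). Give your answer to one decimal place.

27.3

Flow: 33 L/min ÷ 60 = 0.55 L/s.
R = (PIP − Pplat)/V̇ = (22.0 − 9.6) / 0.55 = 12.4/0.55 = 22.545 cmH2O·s/L.
C = Vt/(Pplat − PEEP) = 415.0 / (9.6 − 4) = 415.0/5.6 = 74.107 mL/cmH2O.
τ = R × C = 22.545 × 0.07411 L/cmH2O = 1.671 s.
Fraction remaining at end-expiration = e^(−Te/τ) = e^(−2.17/1.671) = 0.2729 → 27.29%.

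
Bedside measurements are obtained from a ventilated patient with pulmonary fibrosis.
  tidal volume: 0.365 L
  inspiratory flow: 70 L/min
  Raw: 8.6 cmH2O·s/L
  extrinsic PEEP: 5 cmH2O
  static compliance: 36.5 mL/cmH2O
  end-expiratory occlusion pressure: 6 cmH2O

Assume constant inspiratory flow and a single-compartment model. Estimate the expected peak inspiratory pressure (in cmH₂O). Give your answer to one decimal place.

26.0

Flow: 70 L/min ÷ 60 = 1.1667 L/s.
Total PEEP = 6 cmH2O (set 5 + intrinsic 1); this is the baseline alveolar pressure.
Equation of motion (constant flow): PIP = Vt/C + R·V̇ + PEEP.
PIP = 365/36.5 + 8.6×1.1667 + 6 = 10.0 + 10.034 + 6 = 26.034 cmH2O.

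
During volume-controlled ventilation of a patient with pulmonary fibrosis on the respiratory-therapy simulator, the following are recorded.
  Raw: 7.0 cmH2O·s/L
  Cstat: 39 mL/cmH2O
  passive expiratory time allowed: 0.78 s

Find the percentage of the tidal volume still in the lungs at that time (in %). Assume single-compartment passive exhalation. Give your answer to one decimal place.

τ = R × C = 7.0 × 39 mL/cmH2O = 7.0 × 0.039 L/cmH2O = 0.273 s.
Passive exhalation: V(t)/V₀ = e^(−t/τ) = e^(−0.78/0.273) = 0.05743.
Fraction remaining = 0.05743 → 5.743%.

5.7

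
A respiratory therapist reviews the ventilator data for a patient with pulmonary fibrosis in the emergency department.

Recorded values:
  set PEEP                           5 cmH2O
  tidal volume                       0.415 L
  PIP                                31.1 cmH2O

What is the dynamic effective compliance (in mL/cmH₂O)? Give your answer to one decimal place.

15.9

Dynamic compliance = Vt / (PIP − PEEP) = 415 / (31.1 − 5) = 415 / 26.1 = 15.9 mL/cmH2O.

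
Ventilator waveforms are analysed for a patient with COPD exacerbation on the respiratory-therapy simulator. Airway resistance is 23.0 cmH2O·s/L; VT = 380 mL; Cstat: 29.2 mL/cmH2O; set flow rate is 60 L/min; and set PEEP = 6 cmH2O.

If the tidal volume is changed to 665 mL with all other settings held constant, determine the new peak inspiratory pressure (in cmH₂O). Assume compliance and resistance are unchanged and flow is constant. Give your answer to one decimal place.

51.8

Flow: 60 L/min ÷ 60 = 1 L/s.
PIP = Vt/C + R·V̇ + PEEP (constant-flow equation of motion).
Only the elastic term changes: ΔPIP = ΔVt / C = (665 − 380) / 29.2 = 9.76 cmH2O.
Original PIP = 380/29.2 + 23.0×1 + 6 = 42.014 cmH2O; new PIP = 42.014 + (9.76) = 51.774 cmH2O.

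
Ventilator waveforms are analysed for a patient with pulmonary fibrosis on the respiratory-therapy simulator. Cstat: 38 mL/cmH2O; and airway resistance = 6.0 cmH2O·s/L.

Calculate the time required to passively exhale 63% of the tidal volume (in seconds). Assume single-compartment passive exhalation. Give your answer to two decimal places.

0.23

τ = R × C = 6.0 × 38 mL/cmH2O = 6.0 × 0.038 L/cmH2O = 0.228 s.
Exhaled fraction f = 1 − e^(−t/τ) → t = −τ·ln(1 − f) = −0.228·ln(0.37) = 0.2267 s.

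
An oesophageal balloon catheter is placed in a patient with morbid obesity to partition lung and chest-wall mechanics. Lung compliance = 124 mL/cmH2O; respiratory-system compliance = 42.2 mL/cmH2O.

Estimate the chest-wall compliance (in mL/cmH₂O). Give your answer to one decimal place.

1/Ccw = 1/Crs − 1/CL.
1/Ccw = 1/42.2 − 1/124 = 0.01563.
Ccw = 63.98 mL/cmH2O.

64.0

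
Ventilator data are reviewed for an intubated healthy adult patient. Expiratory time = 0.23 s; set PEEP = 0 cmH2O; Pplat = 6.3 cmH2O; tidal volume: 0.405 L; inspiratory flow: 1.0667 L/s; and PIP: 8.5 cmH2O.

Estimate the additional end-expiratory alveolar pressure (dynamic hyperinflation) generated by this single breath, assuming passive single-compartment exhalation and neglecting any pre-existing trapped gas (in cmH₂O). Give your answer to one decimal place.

R = (PIP − Pplat)/V̇ = (8.5 − 6.3) / 1.0667 = 2.2/1.0667 = 2.062 cmH2O·s/L.
C = Vt/(Pplat − PEEP) = 405.0 / (6.3 − 0) = 405.0/6.3 = 64.286 mL/cmH2O.
τ = R × C = 2.062 × 0.06429 L/cmH2O = 0.1326 s.
Fraction remaining = e^(−Te/τ) = e^(−0.23/0.1326) = 0.1765; trapped volume = 405.0 × 0.1765 = 71.483 mL.
Additional alveolar pressure from trapping ≈ V_trapped / C = 71.483 / 64.286 = 1.112 cmH2O.

1.1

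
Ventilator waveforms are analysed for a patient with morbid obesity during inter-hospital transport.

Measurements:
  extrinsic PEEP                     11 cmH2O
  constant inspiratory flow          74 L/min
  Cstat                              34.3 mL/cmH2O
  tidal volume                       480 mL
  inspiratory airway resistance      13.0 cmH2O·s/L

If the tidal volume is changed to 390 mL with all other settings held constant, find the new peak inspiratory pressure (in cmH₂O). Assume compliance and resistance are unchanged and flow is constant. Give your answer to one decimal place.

38.4

Flow: 74 L/min ÷ 60 = 1.2333 L/s.
PIP = Vt/C + R·V̇ + PEEP (constant-flow equation of motion).
Only the elastic term changes: ΔPIP = ΔVt / C = (390 − 480) / 34.3 = -2.624 cmH2O.
Original PIP = 480/34.3 + 13.0×1.2333 + 11 = 41.027 cmH2O; new PIP = 41.027 + (-2.624) = 38.403 cmH2O.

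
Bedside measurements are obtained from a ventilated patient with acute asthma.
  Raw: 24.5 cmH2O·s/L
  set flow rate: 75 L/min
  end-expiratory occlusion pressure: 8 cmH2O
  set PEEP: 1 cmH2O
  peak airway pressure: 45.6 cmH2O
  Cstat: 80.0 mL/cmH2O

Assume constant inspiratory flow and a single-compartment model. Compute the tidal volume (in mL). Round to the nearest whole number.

558

Flow: 75 L/min ÷ 60 = 1.25 L/s.
Total PEEP = 8 cmH2O (set 1 + intrinsic 7); this is the baseline alveolar pressure.
Equation of motion (constant flow): PIP = Vt/C + R·V̇ + PEEP.
Vt/C = PIP − R·V̇ − PEEP = 45.6 − 30.625 − 8 = 6.975 cmH2O.
Vt = C × 6.975 = 80.0 × 6.975 = 558.0 mL.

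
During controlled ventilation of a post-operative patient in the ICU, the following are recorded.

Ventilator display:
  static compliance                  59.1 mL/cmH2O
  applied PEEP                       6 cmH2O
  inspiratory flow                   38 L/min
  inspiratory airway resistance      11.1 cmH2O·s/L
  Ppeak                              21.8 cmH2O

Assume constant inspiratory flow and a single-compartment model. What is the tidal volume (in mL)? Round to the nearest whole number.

Flow: 38 L/min ÷ 60 = 0.6333 L/s.
Equation of motion (constant flow): PIP = Vt/C + R·V̇ + PEEP.
Vt/C = PIP − R·V̇ − PEEP = 21.8 − 7.03 − 6 = 8.77 cmH2O.
Vt = C × 8.77 = 59.1 × 8.77 = 518.31 mL.

518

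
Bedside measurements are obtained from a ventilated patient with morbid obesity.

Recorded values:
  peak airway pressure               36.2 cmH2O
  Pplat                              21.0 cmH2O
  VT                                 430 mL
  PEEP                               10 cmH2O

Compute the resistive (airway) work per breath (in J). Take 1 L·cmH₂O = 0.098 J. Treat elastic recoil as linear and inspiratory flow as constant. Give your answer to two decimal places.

With constant inspiratory flow the resistive pressure is constant at PIP − Pplat = 36.2 − 21.0 = 15.2 cmH2O, so resistive work = 15.2 × 0.430 = 6.536 L·cmH2O.
× 0.098 J/(L·cmH2O) → 0.6405 J.

0.64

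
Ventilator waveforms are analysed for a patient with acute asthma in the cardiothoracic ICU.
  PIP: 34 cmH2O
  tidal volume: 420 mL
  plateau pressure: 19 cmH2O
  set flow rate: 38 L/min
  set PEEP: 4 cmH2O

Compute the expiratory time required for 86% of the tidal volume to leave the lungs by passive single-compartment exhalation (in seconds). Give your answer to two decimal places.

Flow: 38 L/min ÷ 60 = 0.6333 L/s.
R = (PIP − Pplat)/V̇ = (34 − 19) / 0.6333 = 15.0/0.6333 = 23.685 cmH2O·s/L.
C = Vt/(Pplat − PEEP) = 420.0 / (19 − 4) = 420.0/15.0 = 28.0 mL/cmH2O.
τ = R × C = 23.685 × 0.028 L/cmH2O = 0.6632 s.
t = −τ·ln(1 − 0.86) = −0.6632·ln(0.14) = 1.304 s.

1.30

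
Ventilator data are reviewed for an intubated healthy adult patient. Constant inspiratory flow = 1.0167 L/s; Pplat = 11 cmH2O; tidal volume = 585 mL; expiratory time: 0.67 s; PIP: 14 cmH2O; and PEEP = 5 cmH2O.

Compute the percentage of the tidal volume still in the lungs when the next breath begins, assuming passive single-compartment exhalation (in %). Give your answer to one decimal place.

R = (PIP − Pplat)/V̇ = (14 − 11) / 1.0167 = 3.0/1.0167 = 2.951 cmH2O·s/L.
C = Vt/(Pplat − PEEP) = 585.0 / (11 − 5) = 585.0/6.0 = 97.5 mL/cmH2O.
τ = R × C = 2.951 × 0.0975 L/cmH2O = 0.2877 s.
Fraction remaining at end-expiration = e^(−Te/τ) = e^(−0.67/0.2877) = 0.09741 → 9.741%.

9.7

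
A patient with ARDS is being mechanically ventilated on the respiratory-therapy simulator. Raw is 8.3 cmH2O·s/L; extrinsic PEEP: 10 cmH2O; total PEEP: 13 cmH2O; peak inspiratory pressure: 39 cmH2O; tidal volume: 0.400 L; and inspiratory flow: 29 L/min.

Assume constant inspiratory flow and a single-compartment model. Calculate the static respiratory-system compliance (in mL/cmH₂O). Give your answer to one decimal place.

Flow: 29 L/min ÷ 60 = 0.4833 L/s.
Total PEEP = 13 cmH2O (set 10 + intrinsic 3); this is the baseline alveolar pressure.
Equation of motion (constant flow): PIP = Vt/C + R·V̇ + PEEP.
Vt/C = PIP − R·V̇ − PEEP = 39 − 8.3×0.4833 − 13 = 39 − 4.011 − 13 = 21.989 cmH2O.
C = Vt / 21.989 = 400 / 21.989 = 18.191 mL/cmH2O.

18.2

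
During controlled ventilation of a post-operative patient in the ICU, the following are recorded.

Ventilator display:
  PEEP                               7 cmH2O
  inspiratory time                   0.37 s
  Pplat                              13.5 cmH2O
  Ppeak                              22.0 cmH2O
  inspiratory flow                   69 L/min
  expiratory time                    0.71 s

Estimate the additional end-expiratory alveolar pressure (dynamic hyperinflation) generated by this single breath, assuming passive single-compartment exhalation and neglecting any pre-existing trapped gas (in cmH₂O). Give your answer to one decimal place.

Flow: 69 L/min ÷ 60 = 1.15 L/s.
Vt = flow × Ti = 1.15 L/s × 0.37 s × 1000 mL/L = 425.5 mL.
R = (PIP − Pplat)/V̇ = (22.0 − 13.5) / 1.15 = 8.5/1.15 = 7.391 cmH2O·s/L.
C = Vt/(Pplat − PEEP) = 425.5 / (13.5 − 7) = 425.5/6.5 = 65.462 mL/cmH2O.
τ = R × C = 7.391 × 0.06546 L/cmH2O = 0.4838 s.
Fraction remaining = e^(−Te/τ) = e^(−0.71/0.4838) = 0.2305; trapped volume = 425.5 × 0.2305 = 98.078 mL.
Additional alveolar pressure from trapping ≈ V_trapped / C = 98.078 / 65.462 = 1.498 cmH2O.

1.5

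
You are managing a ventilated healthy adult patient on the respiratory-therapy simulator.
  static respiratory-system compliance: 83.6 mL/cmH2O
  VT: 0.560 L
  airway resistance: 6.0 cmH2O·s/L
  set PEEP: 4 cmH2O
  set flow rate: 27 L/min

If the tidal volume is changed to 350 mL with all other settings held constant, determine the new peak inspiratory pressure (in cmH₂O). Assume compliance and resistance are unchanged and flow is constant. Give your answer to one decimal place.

Flow: 27 L/min ÷ 60 = 0.45 L/s.
PIP = Vt/C + R·V̇ + PEEP (constant-flow equation of motion).
Only the elastic term changes: ΔPIP = ΔVt / C = (350 − 560) / 83.6 = -2.512 cmH2O.
Original PIP = 560/83.6 + 6.0×0.45 + 4 = 13.399 cmH2O; new PIP = 13.399 + (-2.512) = 10.887 cmH2O.

10.9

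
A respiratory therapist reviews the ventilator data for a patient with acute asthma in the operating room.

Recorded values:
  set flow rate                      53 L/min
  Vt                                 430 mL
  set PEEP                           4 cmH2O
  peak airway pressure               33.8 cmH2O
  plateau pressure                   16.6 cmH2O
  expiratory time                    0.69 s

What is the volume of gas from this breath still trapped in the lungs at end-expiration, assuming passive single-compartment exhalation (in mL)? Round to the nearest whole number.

Flow: 53 L/min ÷ 60 = 0.8833 L/s.
R = (PIP − Pplat)/V̇ = (33.8 − 16.6) / 0.8833 = 17.2/0.8833 = 19.472 cmH2O·s/L.
C = Vt/(Pplat − PEEP) = 430.0 / (16.6 − 4) = 430.0/12.6 = 34.127 mL/cmH2O.
τ = R × C = 19.472 × 0.03413 L/cmH2O = 0.6646 s.
Fraction remaining = e^(−Te/τ) = e^(−0.69/0.6646) = 0.3541.
Trapped volume = 430.0 × 0.3541 = 152.26 mL.

152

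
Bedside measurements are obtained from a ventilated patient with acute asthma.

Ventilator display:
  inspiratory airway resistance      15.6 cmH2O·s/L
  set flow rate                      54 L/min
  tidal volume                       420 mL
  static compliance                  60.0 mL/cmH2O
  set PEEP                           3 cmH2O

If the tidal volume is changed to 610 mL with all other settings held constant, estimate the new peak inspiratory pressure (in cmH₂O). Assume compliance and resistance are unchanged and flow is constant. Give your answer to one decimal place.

Flow: 54 L/min ÷ 60 = 0.9 L/s.
PIP = Vt/C + R·V̇ + PEEP (constant-flow equation of motion).
Only the elastic term changes: ΔPIP = ΔVt / C = (610 − 420) / 60.0 = 3.167 cmH2O.
Original PIP = 420/60.0 + 15.6×0.9 + 3 = 24.04 cmH2O; new PIP = 24.04 + (3.167) = 27.207 cmH2O.

27.2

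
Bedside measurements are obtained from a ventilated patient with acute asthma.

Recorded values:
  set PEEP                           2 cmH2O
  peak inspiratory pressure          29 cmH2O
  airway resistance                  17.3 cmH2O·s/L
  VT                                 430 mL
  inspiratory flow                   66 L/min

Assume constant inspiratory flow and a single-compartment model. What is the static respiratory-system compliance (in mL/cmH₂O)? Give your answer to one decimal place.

Flow: 66 L/min ÷ 60 = 1.1 L/s.
Equation of motion (constant flow): PIP = Vt/C + R·V̇ + PEEP.
Vt/C = PIP − R·V̇ − PEEP = 29 − 17.3×1.1 − 2 = 29 − 19.03 − 2 = 7.97 cmH2O.
C = Vt / 7.97 = 430 / 7.97 = 53.952 mL/cmH2O.

54.0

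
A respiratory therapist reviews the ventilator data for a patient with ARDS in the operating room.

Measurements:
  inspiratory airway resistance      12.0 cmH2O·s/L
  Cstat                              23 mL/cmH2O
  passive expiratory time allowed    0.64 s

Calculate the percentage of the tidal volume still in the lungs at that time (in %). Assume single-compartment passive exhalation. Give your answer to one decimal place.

9.8

τ = R × C = 12.0 × 23 mL/cmH2O = 12.0 × 0.023 L/cmH2O = 0.276 s.
Passive exhalation: V(t)/V₀ = e^(−t/τ) = e^(−0.64/0.276) = 0.09839.
Fraction remaining = 0.09839 → 9.839%.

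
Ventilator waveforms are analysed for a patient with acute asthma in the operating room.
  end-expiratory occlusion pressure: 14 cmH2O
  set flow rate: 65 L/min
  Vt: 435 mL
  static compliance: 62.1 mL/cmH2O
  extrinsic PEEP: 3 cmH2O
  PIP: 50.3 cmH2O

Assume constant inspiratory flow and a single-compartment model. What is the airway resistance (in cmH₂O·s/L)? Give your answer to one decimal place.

27.0

Flow: 65 L/min ÷ 60 = 1.0833 L/s.
Total PEEP = 14 cmH2O (set 3 + intrinsic 11); this is the baseline alveolar pressure.
Equation of motion (constant flow): PIP = Vt/C + R·V̇ + PEEP.
R·V̇ = PIP − Vt/C − PEEP = 50.3 − 435/62.1 − 14 = 50.3 − 7.005 − 14 = 29.295 cmH2O.
R = 29.295 / 1.0833 = 27.042 cmH2O·s/L.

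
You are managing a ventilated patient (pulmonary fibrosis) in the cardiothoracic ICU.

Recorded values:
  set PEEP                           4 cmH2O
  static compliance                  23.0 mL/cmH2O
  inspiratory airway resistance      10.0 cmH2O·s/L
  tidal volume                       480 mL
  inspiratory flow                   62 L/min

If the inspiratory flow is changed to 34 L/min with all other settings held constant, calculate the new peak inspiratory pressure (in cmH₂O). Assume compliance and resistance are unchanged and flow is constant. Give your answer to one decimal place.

Flow: 62 L/min ÷ 60 = 1.0333 L/s.
New flow: 34 L/min ÷ 60 = 0.5667 L/s.
PIP = Vt/C + R·V̇ + PEEP (constant-flow equation of motion).
Only the resistive term changes: ΔPIP = R × ΔV̇ = 10.0 × (0.5667 − 1.0333) = 10.0 × -0.4666 = -4.666 cmH2O.
Original PIP = 480/23.0 + 10.0×1.0333 + 4 = 35.203 cmH2O; new PIP = 35.203 + (-4.666) = 30.537 cmH2O.

30.5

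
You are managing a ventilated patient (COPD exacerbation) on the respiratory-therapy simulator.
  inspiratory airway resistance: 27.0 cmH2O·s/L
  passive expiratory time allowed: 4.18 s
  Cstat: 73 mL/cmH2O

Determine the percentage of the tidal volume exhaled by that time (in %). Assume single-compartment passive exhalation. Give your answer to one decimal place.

τ = R × C = 27.0 × 73 mL/cmH2O = 27.0 × 0.073 L/cmH2O = 1.971 s.
Passive exhalation: V(t)/V₀ = e^(−t/τ) = e^(−4.18/1.971) = 0.1199.
Fraction exhaled = 1 − 0.1199 = 0.8801 → 88.01%.

88.0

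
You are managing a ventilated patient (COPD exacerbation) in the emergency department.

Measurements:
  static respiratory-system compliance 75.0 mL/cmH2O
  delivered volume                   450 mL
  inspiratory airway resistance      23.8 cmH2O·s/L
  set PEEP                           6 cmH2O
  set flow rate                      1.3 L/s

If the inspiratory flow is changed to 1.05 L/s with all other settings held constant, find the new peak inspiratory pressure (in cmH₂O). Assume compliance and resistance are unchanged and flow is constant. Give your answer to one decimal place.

PIP = Vt/C + R·V̇ + PEEP (constant-flow equation of motion).
Only the resistive term changes: ΔPIP = R × ΔV̇ = 23.8 × (1.05 − 1.3) = 23.8 × -0.25 = -5.95 cmH2O.
Original PIP = 450/75.0 + 23.8×1.3 + 6 = 42.94 cmH2O; new PIP = 42.94 + (-5.95) = 36.99 cmH2O.

37.0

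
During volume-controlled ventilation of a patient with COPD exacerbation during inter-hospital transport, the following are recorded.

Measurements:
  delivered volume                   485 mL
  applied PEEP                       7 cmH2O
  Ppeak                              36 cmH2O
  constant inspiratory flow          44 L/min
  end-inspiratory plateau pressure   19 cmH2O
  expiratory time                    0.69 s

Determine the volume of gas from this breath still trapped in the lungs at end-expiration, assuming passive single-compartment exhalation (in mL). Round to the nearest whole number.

232

Flow: 44 L/min ÷ 60 = 0.7333 L/s.
R = (PIP − Pplat)/V̇ = (36 − 19) / 0.7333 = 17.0/0.7333 = 23.183 cmH2O·s/L.
C = Vt/(Pplat − PEEP) = 485.0 / (19 − 7) = 485.0/12.0 = 40.417 mL/cmH2O.
τ = R × C = 23.183 × 0.04042 L/cmH2O = 0.9371 s.
Fraction remaining = e^(−Te/τ) = e^(−0.69/0.9371) = 0.4789.
Trapped volume = 485.0 × 0.4789 = 232.27 mL.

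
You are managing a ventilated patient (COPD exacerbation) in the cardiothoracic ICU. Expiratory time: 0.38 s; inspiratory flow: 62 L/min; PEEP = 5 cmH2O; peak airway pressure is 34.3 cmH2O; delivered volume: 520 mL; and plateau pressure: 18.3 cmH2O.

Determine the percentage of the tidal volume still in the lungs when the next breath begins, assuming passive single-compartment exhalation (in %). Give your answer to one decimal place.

Flow: 62 L/min ÷ 60 = 1.0333 L/s.
R = (PIP − Pplat)/V̇ = (34.3 − 18.3) / 1.0333 = 16.0/1.0333 = 15.484 cmH2O·s/L.
C = Vt/(Pplat − PEEP) = 520.0 / (18.3 − 5) = 520.0/13.3 = 39.098 mL/cmH2O.
τ = R × C = 15.484 × 0.0391 L/cmH2O = 0.6054 s.
Fraction remaining at end-expiration = e^(−Te/τ) = e^(−0.38/0.6054) = 0.5338 → 53.38%.

53.4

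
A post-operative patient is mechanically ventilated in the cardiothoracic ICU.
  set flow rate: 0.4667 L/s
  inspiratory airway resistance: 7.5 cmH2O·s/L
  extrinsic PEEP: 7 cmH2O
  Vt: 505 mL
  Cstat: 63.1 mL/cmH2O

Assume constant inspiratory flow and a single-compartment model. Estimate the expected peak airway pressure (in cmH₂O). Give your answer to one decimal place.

Equation of motion (constant flow): PIP = Vt/C + R·V̇ + PEEP.
PIP = 505/63.1 + 7.5×0.4667 + 7 = 8.003 + 3.5 + 7 = 18.503 cmH2O.

18.5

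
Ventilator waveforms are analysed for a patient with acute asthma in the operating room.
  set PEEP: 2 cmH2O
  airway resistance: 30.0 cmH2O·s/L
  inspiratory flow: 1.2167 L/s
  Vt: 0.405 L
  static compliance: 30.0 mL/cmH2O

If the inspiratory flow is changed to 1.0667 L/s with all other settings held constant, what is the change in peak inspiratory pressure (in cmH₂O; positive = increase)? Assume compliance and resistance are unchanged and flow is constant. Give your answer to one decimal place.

PIP = Vt/C + R·V̇ + PEEP (constant-flow equation of motion).
Only the resistive term changes: ΔPIP = R × ΔV̇ = 30.0 × (1.0667 − 1.2167) = 30.0 × -0.15 = -4.5 cmH2O.

-4.5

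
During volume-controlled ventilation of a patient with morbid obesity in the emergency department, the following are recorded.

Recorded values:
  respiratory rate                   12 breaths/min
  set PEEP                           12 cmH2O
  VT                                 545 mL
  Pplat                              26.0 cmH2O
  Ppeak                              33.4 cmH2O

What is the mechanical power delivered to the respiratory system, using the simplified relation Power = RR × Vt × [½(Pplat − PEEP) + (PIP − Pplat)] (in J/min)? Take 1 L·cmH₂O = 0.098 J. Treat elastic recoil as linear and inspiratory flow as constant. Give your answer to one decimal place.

9.2

Per-breath work = Vt × [½(Pplat−PEEP) + (PIP−Pplat)] = 0.545 × [0.5×14.0 + 7.4] = 0.545 × 14.4 = 7.848 L·cmH2O.
Power = 12 × 7.848 = 94.176 L·cmH2O/min.
× 0.098 J/(L·cmH2O) → 9.229 J/min.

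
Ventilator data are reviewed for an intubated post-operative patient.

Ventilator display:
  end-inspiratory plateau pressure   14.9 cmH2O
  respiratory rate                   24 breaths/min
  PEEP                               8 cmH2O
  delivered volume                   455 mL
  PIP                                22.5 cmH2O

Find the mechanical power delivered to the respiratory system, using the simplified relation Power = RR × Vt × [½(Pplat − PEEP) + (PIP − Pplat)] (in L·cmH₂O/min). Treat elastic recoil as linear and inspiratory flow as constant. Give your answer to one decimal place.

120.7

Per-breath work = Vt × [½(Pplat−PEEP) + (PIP−Pplat)] = 0.455 × [0.5×6.9 + 7.6] = 0.455 × 11.05 = 5.028 L·cmH2O.
Power = 24 × 5.028 = 120.67 L·cmH2O/min.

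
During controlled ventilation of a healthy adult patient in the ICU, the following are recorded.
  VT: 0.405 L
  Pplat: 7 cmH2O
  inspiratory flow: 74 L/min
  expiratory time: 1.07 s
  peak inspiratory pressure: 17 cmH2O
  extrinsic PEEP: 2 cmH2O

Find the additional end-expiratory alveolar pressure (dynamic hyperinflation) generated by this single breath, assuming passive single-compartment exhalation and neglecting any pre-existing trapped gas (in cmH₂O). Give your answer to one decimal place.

Flow: 74 L/min ÷ 60 = 1.2333 L/s.
R = (PIP − Pplat)/V̇ = (17 − 7) / 1.2333 = 10.0/1.2333 = 8.108 cmH2O·s/L.
C = Vt/(Pplat − PEEP) = 405.0 / (7 − 2) = 405.0/5.0 = 81.0 mL/cmH2O.
τ = R × C = 8.108 × 0.081 L/cmH2O = 0.6567 s.
Fraction remaining = e^(−Te/τ) = e^(−1.07/0.6567) = 0.1961; trapped volume = 405.0 × 0.1961 = 79.421 mL.
Additional alveolar pressure from trapping ≈ V_trapped / C = 79.421 / 81.0 = 0.9805 cmH2O.

1.0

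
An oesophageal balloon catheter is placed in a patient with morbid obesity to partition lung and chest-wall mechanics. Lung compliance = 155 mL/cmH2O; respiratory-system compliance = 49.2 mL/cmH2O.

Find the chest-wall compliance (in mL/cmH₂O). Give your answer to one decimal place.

1/Ccw = 1/Crs − 1/CL.
1/Ccw = 1/49.2 − 1/155 = 0.01387.
Ccw = 72.098 mL/cmH2O.

72.1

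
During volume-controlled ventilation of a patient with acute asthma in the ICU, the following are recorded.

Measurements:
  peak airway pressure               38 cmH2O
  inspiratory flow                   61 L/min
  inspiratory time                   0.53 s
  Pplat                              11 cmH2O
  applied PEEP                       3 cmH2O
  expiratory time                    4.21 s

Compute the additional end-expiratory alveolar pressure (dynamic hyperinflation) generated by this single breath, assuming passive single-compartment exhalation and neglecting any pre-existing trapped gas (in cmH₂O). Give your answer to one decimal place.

0.8

Flow: 61 L/min ÷ 60 = 1.0167 L/s.
Vt = flow × Ti = 1.0167 L/s × 0.53 s × 1000 mL/L = 538.85 mL.
R = (PIP − Pplat)/V̇ = (38 − 11) / 1.0167 = 27.0/1.0167 = 26.557 cmH2O·s/L.
C = Vt/(Pplat − PEEP) = 538.85 / (11 − 3) = 538.85/8.0 = 67.356 mL/cmH2O.
τ = R × C = 26.557 × 0.06736 L/cmH2O = 1.789 s.
Fraction remaining = e^(−Te/τ) = e^(−4.21/1.789) = 0.09506; trapped volume = 538.85 × 0.09506 = 51.223 mL.
Additional alveolar pressure from trapping ≈ V_trapped / C = 51.223 / 67.356 = 0.7605 cmH2O.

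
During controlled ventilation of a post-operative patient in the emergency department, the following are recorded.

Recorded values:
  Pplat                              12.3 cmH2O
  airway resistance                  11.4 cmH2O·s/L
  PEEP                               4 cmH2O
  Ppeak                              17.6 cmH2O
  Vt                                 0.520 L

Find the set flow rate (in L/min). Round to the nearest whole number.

28

flow = (PIP − Pplat) / Raw = (17.6 − 12.3) / 11.4 = 0.4649 L/s × 60 = 27.894 L/min.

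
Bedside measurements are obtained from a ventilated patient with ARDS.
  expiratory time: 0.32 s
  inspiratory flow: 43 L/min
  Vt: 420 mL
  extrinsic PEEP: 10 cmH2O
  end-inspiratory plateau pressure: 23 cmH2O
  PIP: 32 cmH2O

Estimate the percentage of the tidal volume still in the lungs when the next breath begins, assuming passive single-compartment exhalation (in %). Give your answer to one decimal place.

Flow: 43 L/min ÷ 60 = 0.7167 L/s.
R = (PIP − Pplat)/V̇ = (32 − 23) / 0.7167 = 9.0/0.7167 = 12.558 cmH2O·s/L.
C = Vt/(Pplat − PEEP) = 420.0 / (23 − 10) = 420.0/13.0 = 32.308 mL/cmH2O.
τ = R × C = 12.558 × 0.03231 L/cmH2O = 0.4057 s.
Fraction remaining at end-expiration = e^(−Te/τ) = e^(−0.32/0.4057) = 0.4544 → 45.44%.

45.4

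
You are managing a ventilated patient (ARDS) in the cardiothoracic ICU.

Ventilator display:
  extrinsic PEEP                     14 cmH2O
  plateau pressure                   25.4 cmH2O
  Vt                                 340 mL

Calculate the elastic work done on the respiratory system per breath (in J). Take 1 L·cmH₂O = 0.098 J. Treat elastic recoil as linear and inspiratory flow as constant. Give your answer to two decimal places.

0.19

Elastic work ≈ ½ × (Pplat − PEEP) × Vt = 0.5 × (25.4 − 14) × 0.340 L = 0.5 × 11.4 × 0.340 = 1.938 L·cmH2O.
× 0.098 J/(L·cmH2O) → 0.1899 J.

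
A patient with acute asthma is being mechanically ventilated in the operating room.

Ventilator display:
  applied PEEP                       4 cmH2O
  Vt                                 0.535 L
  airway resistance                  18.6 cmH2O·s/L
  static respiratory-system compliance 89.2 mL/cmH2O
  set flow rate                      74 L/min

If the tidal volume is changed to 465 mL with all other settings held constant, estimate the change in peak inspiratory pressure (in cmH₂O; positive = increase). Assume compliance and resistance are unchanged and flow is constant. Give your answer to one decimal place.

PIP = Vt/C + R·V̇ + PEEP (constant-flow equation of motion).
Only the elastic term changes: ΔPIP = ΔVt / C = (465 − 535) / 89.2 = -0.7848 cmH2O.

-0.8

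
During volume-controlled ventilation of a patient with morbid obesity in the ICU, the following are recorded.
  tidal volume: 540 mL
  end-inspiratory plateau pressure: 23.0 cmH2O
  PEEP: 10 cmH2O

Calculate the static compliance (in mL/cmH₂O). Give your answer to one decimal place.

Cstat = Vt / (Pplat − PEEP) = 540 / (23.0 − 10) = 540 / 13.0 = 41.538 mL/cmH2O.

41.5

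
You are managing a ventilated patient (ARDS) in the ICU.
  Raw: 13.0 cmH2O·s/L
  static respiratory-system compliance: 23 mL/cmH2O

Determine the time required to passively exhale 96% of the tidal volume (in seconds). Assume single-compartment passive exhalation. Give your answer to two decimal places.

0.96

τ = R × C = 13.0 × 23 mL/cmH2O = 13.0 × 0.023 L/cmH2O = 0.299 s.
Exhaled fraction f = 1 − e^(−t/τ) → t = −τ·ln(1 − f) = −0.299·ln(0.04) = 0.9624 s.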